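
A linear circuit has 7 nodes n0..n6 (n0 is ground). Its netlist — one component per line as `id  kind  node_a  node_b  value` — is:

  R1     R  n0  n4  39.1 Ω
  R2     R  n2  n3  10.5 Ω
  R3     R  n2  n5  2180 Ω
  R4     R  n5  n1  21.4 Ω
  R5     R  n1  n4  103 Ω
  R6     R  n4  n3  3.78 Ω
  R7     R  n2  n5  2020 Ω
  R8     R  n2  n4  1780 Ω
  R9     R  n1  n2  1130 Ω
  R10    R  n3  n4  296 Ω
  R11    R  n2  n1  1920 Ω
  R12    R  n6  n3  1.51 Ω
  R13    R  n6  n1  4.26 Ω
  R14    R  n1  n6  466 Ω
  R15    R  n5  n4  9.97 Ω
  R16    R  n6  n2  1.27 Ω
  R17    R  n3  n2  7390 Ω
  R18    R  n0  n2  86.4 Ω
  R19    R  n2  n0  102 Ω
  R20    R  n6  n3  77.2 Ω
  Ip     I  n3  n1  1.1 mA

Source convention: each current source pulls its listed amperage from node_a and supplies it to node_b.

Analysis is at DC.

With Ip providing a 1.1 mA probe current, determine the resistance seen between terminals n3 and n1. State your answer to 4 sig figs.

R_eq = 4.596 Ω

MNA unknowns: 6 node voltages V₁..V_6
R1: Y=0.02558 on G[0,4]
R2: Y=0.09524 on G[2,3]
R3: Y=0.0004587 on G[2,5]
R4: Y=0.04673 on G[5,1]
R5: Y=0.009709 on G[1,4]
R6: Y=0.2646 on G[4,3]
R7: Y=0.0004950 on G[2,5]
R8: Y=0.0005618 on G[2,4]
R9: Y=0.0008850 on G[1,2]
R10: Y=0.003378 on G[3,4]
R11: Y=0.0005208 on G[2,1]
R12: Y=0.6623 on G[6,3]
R13: Y=0.2347 on G[6,1]
R14: Y=0.002146 on G[1,6]
R15: Y=0.1003 on G[5,4]
R16: Y=0.7874 on G[6,2]
R17: Y=0.0001353 on G[3,2]
R18: Y=0.01157 on G[0,2]
R19: Y=0.009804 on G[2,0]
R20: Y=0.01295 on G[6,3]
Ip: z[3]−=0.0011, z[1]+=0.0011
solve → V1=0.004189, V2=0.0002084, V3=-0.0008664, V4=-0.0001742, V5=0.001206, V6=0.0003362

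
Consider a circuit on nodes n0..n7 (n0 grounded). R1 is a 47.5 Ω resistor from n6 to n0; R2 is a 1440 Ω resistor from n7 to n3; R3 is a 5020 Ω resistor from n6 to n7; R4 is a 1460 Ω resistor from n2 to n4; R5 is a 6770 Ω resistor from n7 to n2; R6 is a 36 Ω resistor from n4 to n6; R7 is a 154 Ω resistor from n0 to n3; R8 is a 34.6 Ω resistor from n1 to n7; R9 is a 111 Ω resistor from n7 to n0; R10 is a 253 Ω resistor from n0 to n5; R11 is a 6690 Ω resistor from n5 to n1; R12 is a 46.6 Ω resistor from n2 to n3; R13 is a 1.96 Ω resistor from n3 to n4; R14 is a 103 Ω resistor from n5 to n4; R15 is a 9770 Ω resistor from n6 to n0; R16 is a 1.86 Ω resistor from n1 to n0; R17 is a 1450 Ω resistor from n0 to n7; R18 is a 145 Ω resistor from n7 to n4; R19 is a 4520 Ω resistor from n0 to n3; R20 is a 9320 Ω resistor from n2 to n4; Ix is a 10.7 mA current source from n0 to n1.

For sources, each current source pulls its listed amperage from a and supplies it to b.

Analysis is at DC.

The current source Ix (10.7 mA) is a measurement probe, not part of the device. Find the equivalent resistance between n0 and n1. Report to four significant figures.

Apply KCL at each of the 7 non-ground nodes and solve the resulting linear system.
Node n1: branches {R8, R11, R16, Ix} → V_1 = 0.01953
Node n2: branches {R4, R5, R12, R20} → V_2 = 0.003504
Node n3: branches {R2, R7, R12, R13, R19} → V_3 = 0.003441
Node n4: branches {R4, R6, R13, R14, R18, R20} → V_4 = 0.003472
Node n5: branches {R10, R11, R14} → V_5 = 0.002652
Node n6: branches {R1, R3, R6, R15} → V_6 = 0.002014
Node n7: branches {R2, R3, R5, R8, R9, R17, R18} → V_7 = 0.01271

R_eq = 1.825 Ω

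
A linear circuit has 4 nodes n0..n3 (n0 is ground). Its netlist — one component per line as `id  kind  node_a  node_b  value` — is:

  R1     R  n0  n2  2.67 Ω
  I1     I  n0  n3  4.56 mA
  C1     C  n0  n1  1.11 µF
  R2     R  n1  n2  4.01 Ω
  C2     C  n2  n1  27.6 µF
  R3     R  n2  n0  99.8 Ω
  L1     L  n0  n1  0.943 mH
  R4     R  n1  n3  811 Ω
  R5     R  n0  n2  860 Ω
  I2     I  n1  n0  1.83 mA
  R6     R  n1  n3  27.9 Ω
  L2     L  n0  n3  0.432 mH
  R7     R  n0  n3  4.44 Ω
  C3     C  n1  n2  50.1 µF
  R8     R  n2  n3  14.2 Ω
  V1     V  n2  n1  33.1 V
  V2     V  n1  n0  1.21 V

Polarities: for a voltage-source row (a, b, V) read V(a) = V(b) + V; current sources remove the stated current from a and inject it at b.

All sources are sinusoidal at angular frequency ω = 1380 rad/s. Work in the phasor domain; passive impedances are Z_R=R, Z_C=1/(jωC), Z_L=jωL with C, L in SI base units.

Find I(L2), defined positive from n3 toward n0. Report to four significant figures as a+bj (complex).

MNA unknowns: 3 node voltages V₁..V_3 plus 2 source currents (V1, V2)
R1: Y=0.3745+0.000j on G[0,2]
I1: z[0]−=0.00456, z[3]+=0.00456
C1: Y=0.000+0.001532j on G[0,1]
R2: Y=0.2494+0.000j on G[1,2]
C2: Y=0.000+0.03809j on G[2,1]
R3: Y=0.01002+0.000j on G[2,0]
L1: Y=0.000-0.7684j on G[0,1]
R4: Y=0.001233+0.000j on G[1,3]
R5: Y=0.001163+0.000j on G[0,2]
I2: z[1]−=0.00183, z[0]+=0.00183
R6: Y=0.03584+0.000j on G[1,3]
L2: Y=0.000-1.677j on G[0,3]
R7: Y=0.2252+0.000j on G[0,3]
C3: Y=0.000+0.06914j on G[1,2]
R8: Y=0.07042+0.000j on G[2,3]
V1: row V2−V1=33.1, i_V1 at 2,1
V2: row V1−V0=1.21, i_V2 at 1,0
solve → V1=1.210+0.000j, V2=34.31+0.000j, V3=0.2805+1.414j
aux → i_V1=-23.88-3.450j, i_V2=-15.67+1.080j

2.372-0.4706j A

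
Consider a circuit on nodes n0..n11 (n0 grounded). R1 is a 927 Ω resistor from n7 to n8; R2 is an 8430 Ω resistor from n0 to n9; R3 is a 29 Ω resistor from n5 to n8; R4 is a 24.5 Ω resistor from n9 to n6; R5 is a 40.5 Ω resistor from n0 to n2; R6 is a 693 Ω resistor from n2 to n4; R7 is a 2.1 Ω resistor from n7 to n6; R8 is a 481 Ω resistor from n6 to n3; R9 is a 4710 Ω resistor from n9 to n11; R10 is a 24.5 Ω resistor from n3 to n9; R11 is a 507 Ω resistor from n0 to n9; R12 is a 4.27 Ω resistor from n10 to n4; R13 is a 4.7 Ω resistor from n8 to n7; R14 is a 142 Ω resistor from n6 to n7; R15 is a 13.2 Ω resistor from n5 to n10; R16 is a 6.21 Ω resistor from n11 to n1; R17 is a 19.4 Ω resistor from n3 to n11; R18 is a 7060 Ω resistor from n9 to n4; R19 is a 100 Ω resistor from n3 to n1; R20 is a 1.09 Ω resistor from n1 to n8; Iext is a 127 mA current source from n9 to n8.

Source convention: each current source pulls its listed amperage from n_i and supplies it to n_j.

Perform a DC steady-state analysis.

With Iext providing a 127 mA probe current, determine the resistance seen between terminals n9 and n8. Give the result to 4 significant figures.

R_eq = 18.19 Ω

Element admittances at DC:
  Y(R1) = 0.001079 S between n7,n8
  Y(R2) = 0.0001186 S between n0,n9
  Y(R3) = 0.03448 S between n5,n8
  Y(R4) = 0.04082 S between n9,n6
  Y(R5) = 0.02469 S between n0,n2
  Y(R6) = 0.001443 S between n2,n4
  Y(R7) = 0.4762 S between n7,n6
  Y(R8) = 0.002079 S between n6,n3
  Y(R9) = 0.0002123 S between n9,n11
  Y(R10) = 0.04082 S between n3,n9
  Y(R11) = 0.001972 S between n0,n9
  Y(R12) = 0.2342 S between n10,n4
  Y(R13) = 0.2128 S between n8,n7
  Y(R14) = 0.007042 S between n6,n7
  Y(R15) = 0.07576 S between n5,n10
  Y(R16) = 0.1610 S between n11,n1
  Y(R17) = 0.05155 S between n3,n11
  Y(R18) = 0.0001416 S between n9,n4
  Y(R19) = 0.01000 S between n3,n1
  Y(R20) = 0.9174 S between n1,n8
  Iext: injects 0.127 A into n8 (from n9)
Assemble and solve the 11×11 MNA system:
  V(n1)=1.383  V(n2)=0.07390  V(n3)=0.3705  V(n4)=1.338  V(n5)=1.376  V(n6)=0.9328  V(n7)=1.088  V(n8)=1.438  V(n9)=-0.8727  V(n10)=1.348  V(n11)=1.136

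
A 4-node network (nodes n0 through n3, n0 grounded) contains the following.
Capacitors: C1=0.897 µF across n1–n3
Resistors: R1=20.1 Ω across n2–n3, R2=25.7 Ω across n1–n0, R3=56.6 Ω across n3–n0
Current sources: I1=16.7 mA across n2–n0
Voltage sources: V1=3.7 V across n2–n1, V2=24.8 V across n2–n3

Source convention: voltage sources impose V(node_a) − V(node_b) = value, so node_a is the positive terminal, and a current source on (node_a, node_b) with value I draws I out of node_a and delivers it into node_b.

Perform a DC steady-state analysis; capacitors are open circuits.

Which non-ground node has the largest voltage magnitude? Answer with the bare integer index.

3

Apply KCL at each of the 3 non-ground nodes and solve the resulting linear system.
Node n1: branches {C1, R2, V1} → V_1 = 6.294
Node n2: branches {R1, I1, V1, V2} → V_2 = 9.994
Node n3: branches {C1, R1, R3, V2} → V_3 = -14.81
Source currents: i(V1)=0.2449, i(V2)=-1.495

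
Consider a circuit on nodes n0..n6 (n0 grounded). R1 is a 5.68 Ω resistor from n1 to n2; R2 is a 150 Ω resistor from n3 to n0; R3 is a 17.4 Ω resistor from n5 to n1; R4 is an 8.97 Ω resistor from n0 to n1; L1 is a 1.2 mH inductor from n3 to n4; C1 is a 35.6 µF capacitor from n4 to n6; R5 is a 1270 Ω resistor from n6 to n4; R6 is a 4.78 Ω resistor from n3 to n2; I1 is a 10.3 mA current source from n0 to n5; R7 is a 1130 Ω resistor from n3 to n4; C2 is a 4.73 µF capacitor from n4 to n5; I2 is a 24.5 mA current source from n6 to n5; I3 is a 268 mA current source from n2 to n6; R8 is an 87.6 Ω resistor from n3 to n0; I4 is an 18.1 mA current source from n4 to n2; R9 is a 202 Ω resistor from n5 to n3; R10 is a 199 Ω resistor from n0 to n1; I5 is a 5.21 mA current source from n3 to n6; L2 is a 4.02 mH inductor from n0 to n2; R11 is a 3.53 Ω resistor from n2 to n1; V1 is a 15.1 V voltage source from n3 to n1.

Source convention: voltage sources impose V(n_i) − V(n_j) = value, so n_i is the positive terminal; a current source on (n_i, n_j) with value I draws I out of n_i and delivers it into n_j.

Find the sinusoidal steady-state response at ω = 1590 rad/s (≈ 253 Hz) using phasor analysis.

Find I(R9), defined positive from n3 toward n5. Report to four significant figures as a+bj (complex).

Element admittances at ω=1590 rad/s:
  Y(R1) = 0.1761+0.000j S between n1,n2
  Y(R2) = 0.006667+0.000j S between n3,n0
  Y(R3) = 0.05747+0.000j S between n5,n1
  Y(R4) = 0.1115+0.000j S between n0,n1
  Y(L1) = 0.000-0.5241j S between n3,n4
  Y(C1) = 0.000+0.05660j S between n4,n6
  Y(R5) = 0.0007874+0.000j S between n6,n4
  Y(R6) = 0.2092+0.000j S between n3,n2
  I1: injects 0.0103 A into n5 (from n0)
  Y(R7) = 0.0008850+0.000j S between n3,n4
  Y(C2) = 0.000+0.007521j S between n4,n5
  I2: injects 0.0245 A into n5 (from n6)
  I3: injects 0.268 A into n6 (from n2)
  Y(R8) = 0.01142+0.000j S between n3,n0
  I4: injects 0.0181 A into n2 (from n4)
  Y(R9) = 0.004950+0.000j S between n5,n3
  Y(R10) = 0.005025+0.000j S between n0,n1
  I5: injects 0.00521 A into n6 (from n3)
  Y(L2) = 0.000-0.1565j S between n0,n2
  Y(R11) = 0.2833+0.000j S between n2,n1
  V1: constraint V(n3)−V(n1) = 15.1
Assemble and solve the 7×7 MNA system:
  V(n1)=-3.272+0.9454j  V(n2)=0.8133+1.136j  V(n3)=11.83+0.9454j  V(n4)=12.02+1.368j  V(n5)=-1.374+2.559j  V(n6)=12.08-3.025j
  i(V1)=-2.367-0.07002j

0.06535-0.007989j A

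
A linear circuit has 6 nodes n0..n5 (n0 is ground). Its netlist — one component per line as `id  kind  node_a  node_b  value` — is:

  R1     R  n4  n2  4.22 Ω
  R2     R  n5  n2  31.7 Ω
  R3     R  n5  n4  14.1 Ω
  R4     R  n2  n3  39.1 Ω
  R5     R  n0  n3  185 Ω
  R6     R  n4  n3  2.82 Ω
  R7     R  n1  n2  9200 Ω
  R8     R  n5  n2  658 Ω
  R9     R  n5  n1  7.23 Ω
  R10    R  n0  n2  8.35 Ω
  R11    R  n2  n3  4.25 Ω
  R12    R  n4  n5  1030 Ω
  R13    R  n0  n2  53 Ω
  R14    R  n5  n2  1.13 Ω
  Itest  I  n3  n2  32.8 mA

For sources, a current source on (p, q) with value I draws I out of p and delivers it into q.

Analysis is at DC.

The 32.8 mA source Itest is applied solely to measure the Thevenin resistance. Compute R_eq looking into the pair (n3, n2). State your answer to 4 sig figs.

R_eq = 2.327 Ω

Apply KCL at each of the 5 non-ground nodes and solve the resulting linear system.
Node n1: branches {R7, R9} → V_1 = -0.0001192
Node n2: branches {R1, R2, R4, R7, R8, R10, R11, R13, R14, Itest} → V_2 = 0.002865
Node n3: branches {R4, R5, R6, R11, Itest} → V_3 = -0.07348
Node n4: branches {R1, R3, R6, R12} → V_4 = -0.03826
Node n5: branches {R2, R3, R8, R9, R12, R14} → V_5 = -0.0001215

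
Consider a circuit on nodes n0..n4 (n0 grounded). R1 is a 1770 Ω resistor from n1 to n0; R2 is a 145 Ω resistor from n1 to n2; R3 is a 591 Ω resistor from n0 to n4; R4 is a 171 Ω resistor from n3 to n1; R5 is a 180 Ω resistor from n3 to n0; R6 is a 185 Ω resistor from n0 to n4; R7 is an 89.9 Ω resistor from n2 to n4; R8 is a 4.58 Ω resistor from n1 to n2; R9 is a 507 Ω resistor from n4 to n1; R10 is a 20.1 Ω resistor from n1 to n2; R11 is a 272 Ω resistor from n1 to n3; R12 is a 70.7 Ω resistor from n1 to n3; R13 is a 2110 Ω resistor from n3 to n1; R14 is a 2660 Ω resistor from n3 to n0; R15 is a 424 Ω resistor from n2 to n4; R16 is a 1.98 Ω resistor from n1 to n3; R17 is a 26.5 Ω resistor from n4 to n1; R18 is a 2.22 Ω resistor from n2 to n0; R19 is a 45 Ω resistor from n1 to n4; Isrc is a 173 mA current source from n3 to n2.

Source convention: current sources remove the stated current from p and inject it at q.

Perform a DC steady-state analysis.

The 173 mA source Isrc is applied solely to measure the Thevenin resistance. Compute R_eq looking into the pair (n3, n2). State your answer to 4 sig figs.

R_eq = 5.168 Ω

MNA unknowns: 4 node voltages V₁..V_4
R1: Y=0.0005650 on G[1,0]
R2: Y=0.006897 on G[1,2]
R3: Y=0.001692 on G[0,4]
R4: Y=0.005848 on G[3,1]
R5: Y=0.005556 on G[3,0]
R6: Y=0.005405 on G[0,4]
R7: Y=0.01112 on G[2,4]
R8: Y=0.2183 on G[1,2]
R9: Y=0.001972 on G[4,1]
R10: Y=0.04975 on G[1,2]
R11: Y=0.003676 on G[1,3]
R12: Y=0.01414 on G[1,3]
R13: Y=0.0004739 on G[3,1]
R14: Y=0.0003759 on G[3,0]
R15: Y=0.002358 on G[2,4]
R16: Y=0.5051 on G[1,3]
R17: Y=0.03774 on G[4,1]
R18: Y=0.4505 on G[2,0]
R19: Y=0.02222 on G[1,4]
Isrc: z[3]−=0.173, z[2]+=0.173
solve → V1=-0.5583, V2=0.01878, V3=-0.8754, V4=-0.4160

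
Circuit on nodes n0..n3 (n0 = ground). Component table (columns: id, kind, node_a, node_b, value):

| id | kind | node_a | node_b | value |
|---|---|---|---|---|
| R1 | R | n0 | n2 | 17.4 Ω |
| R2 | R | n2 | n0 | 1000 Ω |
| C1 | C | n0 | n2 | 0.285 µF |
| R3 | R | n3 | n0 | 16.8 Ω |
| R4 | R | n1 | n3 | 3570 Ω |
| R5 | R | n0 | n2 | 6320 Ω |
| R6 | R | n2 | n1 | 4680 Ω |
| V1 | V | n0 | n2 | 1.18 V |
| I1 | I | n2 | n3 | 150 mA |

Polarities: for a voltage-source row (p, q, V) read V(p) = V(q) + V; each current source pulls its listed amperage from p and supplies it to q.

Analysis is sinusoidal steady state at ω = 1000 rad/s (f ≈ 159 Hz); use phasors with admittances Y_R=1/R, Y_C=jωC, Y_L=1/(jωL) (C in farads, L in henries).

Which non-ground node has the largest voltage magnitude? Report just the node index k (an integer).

MNA unknowns: 3 node voltages V₁..V_3 plus 1 source current (V1)
R1: Y=0.05747+0.000j on G[0,2]
R2: Y=0.001000+0.000j on G[2,0]
C1: Y=0.000+0.0002850j on G[0,2]
R3: Y=0.05952+0.000j on G[3,0]
R4: Y=0.0002801+0.000j on G[1,3]
R5: Y=0.0001582+0.000j on G[0,2]
R6: Y=0.0002137+0.000j on G[2,1]
V1: row V0−V2=1.18, i_V1 at 0,2
I1: z[2]−=0.15, z[3]+=0.15
solve → V1=0.9146+0.000j, V2=-1.180+0.000j, V3=2.512+0.000j
aux → i_V1=0.08037-0.0003363j

3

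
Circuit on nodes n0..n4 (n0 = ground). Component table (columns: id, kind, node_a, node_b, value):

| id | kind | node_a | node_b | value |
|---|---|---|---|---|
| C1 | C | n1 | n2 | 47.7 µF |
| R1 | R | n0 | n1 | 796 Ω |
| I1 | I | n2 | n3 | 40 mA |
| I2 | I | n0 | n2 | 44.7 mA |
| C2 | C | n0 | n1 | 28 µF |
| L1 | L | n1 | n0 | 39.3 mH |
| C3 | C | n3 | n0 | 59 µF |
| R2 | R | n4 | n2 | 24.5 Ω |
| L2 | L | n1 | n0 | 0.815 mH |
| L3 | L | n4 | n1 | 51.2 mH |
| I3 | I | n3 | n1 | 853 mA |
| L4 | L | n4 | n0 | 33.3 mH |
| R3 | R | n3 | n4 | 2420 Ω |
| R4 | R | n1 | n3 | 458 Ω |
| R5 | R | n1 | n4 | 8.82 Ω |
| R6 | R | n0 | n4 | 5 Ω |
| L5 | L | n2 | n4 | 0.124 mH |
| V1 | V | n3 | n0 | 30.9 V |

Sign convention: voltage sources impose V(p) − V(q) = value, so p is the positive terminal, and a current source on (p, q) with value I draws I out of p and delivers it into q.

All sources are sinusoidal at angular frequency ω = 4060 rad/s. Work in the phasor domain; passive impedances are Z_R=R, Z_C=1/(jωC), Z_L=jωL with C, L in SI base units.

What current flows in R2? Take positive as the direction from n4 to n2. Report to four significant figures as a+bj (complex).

0.01163+0.002850j A

Element admittances at ω=4060 rad/s:
  Y(C1) = 0.000+0.1937j S between n1,n2
  Y(R1) = 0.001256+0.000j S between n0,n1
  I1: injects 0.04 A into n3 (from n2)
  I2: injects 0.0447 A into n2 (from n0)
  Y(C2) = 0.000+0.1137j S between n0,n1
  Y(L1) = 0.000-0.006267j S between n1,n0
  Y(C3) = 0.000+0.2395j S between n3,n0
  Y(R2) = 0.04082+0.000j S between n4,n2
  Y(L2) = 0.000-0.3022j S between n1,n0
  Y(L3) = 0.000-0.004811j S between n4,n1
  I3: injects 0.853 A into n1 (from n3)
  Y(L4) = 0.000-0.007397j S between n4,n0
  Y(R3) = 0.0004132+0.000j S between n3,n4
  Y(R4) = 0.002183+0.000j S between n1,n3
  Y(R5) = 0.1134+0.000j S between n1,n4
  Y(R6) = 0.2000+0.000j S between n0,n4
  Y(L5) = 0.000-1.986j S between n2,n4
  V1: constraint V(n3)−V(n0) = 30.9
Assemble and solve the 5×5 MNA system:
  V(n1)=3.321+3.917j  V(n2)=0.4127+3.117j  V(n3)=30.90+0.000j  V(n4)=0.6977+3.187j
  i(V1)=-0.8857-7.392j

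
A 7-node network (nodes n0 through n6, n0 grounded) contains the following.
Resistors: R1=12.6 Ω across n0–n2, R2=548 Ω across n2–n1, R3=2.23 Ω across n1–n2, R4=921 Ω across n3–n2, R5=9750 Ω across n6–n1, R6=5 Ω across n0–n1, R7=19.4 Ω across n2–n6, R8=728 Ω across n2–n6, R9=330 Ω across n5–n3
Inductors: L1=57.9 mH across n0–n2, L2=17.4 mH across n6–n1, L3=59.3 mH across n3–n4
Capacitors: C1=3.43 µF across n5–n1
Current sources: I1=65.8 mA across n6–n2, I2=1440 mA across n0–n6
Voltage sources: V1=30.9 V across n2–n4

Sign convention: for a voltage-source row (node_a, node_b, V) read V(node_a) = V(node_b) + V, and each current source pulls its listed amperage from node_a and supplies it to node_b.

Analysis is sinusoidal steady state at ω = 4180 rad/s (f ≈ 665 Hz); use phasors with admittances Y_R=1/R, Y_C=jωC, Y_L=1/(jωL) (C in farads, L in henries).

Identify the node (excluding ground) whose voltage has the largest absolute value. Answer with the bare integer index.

6

Element admittances at ω=4180 rad/s:
  Y(R1) = 0.07937+0.000j S between n0,n2
  Y(R2) = 0.001825+0.000j S between n2,n1
  Y(L1) = 0.000-0.004132j S between n0,n2
  Y(R3) = 0.4484+0.000j S between n1,n2
  Y(R4) = 0.001086+0.000j S between n3,n2
  Y(R5) = 0.0001026+0.000j S between n6,n1
  Y(R6) = 0.2000+0.000j S between n0,n1
  Y(C1) = 0.000+0.01434j S between n5,n1
  I1: injects 0.0658 A into n2 (from n6)
  Y(R7) = 0.05155+0.000j S between n2,n6
  I2: injects 1.44 A into n6 (from n0)
  Y(L2) = 0.000-0.01375j S between n6,n1
  Y(R8) = 0.001374+0.000j S between n2,n6
  Y(L3) = 0.000-0.004034j S between n3,n4
  Y(R9) = 0.003030+0.000j S between n5,n3
  V1: constraint V(n2)−V(n4) = 30.9
Assemble and solve the 7×7 MNA system:
  V(n1)=4.599-0.08981j  V(n2)=6.524+0.5660j  V(n3)=-9.296+17.49j  V(n4)=-24.38+0.5660j  V(n5)=7.561+3.473j  V(n6)=30.53+7.287j
  i(V1)=-0.06826+0.06083j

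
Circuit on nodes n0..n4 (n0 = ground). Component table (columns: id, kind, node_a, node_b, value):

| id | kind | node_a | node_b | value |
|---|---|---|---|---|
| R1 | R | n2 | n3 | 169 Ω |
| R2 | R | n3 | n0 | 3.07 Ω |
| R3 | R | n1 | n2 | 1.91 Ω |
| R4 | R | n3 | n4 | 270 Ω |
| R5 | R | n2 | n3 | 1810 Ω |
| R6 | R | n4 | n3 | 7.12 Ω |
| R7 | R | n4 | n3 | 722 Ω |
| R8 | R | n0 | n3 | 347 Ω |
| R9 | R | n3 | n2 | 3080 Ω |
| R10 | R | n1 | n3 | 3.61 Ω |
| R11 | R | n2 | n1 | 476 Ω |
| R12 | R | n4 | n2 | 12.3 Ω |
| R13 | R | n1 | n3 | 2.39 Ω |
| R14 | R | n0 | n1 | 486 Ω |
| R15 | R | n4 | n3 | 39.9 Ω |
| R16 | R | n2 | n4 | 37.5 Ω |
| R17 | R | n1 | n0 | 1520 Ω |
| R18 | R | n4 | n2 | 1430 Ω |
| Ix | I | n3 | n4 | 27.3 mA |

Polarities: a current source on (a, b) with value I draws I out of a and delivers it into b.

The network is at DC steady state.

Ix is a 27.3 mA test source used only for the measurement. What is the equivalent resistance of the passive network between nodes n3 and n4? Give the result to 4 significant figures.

Element admittances at DC:
  Y(R1) = 0.005917 S between n2,n3
  Y(R2) = 0.3257 S between n3,n0
  Y(R3) = 0.5236 S between n1,n2
  Y(R4) = 0.003704 S between n3,n4
  Y(R5) = 0.0005525 S between n2,n3
  Y(R6) = 0.1404 S between n4,n3
  Y(R7) = 0.001385 S between n4,n3
  Y(R8) = 0.002882 S between n0,n3
  Y(R9) = 0.0003247 S between n3,n2
  Y(R10) = 0.2770 S between n1,n3
  Y(R11) = 0.002101 S between n2,n1
  Y(R12) = 0.08130 S between n4,n2
  Y(R13) = 0.4184 S between n1,n3
  Y(R14) = 0.002058 S between n0,n1
  Y(R15) = 0.02506 S between n4,n3
  Y(R16) = 0.02667 S between n2,n4
  Y(R17) = 0.0006579 S between n1,n0
  Y(R18) = 0.0006993 S between n4,n2
  Ix: injects 0.0273 A into n4 (from n3)
Assemble and solve the 4×4 MNA system:
  V(n1)=0.01213  V(n2)=0.02838  V(n3)=-0.0001002  V(n4)=0.1087

R_eq = 3.987 Ω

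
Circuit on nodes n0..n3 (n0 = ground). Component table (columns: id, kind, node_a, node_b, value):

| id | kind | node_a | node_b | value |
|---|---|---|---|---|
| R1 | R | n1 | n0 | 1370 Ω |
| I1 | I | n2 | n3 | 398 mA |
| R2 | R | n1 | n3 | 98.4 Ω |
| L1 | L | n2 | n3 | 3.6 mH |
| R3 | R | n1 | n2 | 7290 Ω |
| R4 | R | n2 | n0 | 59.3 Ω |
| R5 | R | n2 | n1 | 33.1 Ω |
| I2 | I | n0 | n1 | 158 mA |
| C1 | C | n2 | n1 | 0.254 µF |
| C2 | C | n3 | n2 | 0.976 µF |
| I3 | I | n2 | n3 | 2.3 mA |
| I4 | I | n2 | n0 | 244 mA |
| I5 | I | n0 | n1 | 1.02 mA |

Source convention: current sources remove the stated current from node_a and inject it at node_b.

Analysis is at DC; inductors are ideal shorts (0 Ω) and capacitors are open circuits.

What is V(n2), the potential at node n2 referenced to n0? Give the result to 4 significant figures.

MNA unknowns: 3 node voltages V₁..V_3 plus 1 source current (L1)
R1: Y=0.0007299 on G[1,0]
I1: z[2]−=0.398, z[3]+=0.398
R2: Y=0.01016 on G[1,3]
L1: row V2−V3=0, i_L1 at 2,3
R3: Y=0.0001372 on G[1,2]
R4: Y=0.01686 on G[2,0]
R5: Y=0.03021 on G[2,1]
I2: z[0]−=0.158, z[1]+=0.158
C1: Y=0.000 on G[2,1]
C2: Y=0.000 on G[3,2]
I3: z[2]−=0.0023, z[3]+=0.0023
I4: z[2]−=0.244, z[0]+=0.244
I5: z[0]−=0.00102, z[1]+=0.00102
solve → V1=-1.050, V2=-4.994, V3=-4.994
aux → i_L1=-0.4404

-4.994 V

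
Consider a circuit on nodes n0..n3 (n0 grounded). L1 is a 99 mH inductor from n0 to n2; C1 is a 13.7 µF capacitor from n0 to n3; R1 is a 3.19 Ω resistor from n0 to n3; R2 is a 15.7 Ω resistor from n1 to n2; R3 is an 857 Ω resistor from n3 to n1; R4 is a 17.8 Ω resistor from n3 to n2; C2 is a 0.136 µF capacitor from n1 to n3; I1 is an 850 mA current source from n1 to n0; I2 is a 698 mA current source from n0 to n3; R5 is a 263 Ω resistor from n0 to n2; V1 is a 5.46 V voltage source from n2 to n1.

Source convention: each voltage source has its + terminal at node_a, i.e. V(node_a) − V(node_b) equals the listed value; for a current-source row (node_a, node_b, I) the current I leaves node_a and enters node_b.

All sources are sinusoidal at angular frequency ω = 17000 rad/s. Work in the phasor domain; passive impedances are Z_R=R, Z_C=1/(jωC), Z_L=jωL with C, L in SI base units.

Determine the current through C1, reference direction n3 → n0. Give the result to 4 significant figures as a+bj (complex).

Element admittances at ω=17000 rad/s:
  Y(L1) = 0.000-0.0005942j S between n0,n2
  Y(C1) = 0.000+0.2329j S between n0,n3
  Y(R1) = 0.3135+0.000j S between n0,n3
  Y(R2) = 0.06369+0.000j S between n1,n2
  Y(R3) = 0.001167+0.000j S between n3,n1
  Y(R4) = 0.05618+0.000j S between n3,n2
  Y(C2) = 0.000+0.002312j S between n1,n3
  I1: injects 0.85 A into n0 (from n1)
  I2: injects 0.698 A into n3 (from n0)
  Y(R5) = 0.003802+0.000j S between n0,n2
  V1: constraint V(n2)−V(n1) = 5.46
Assemble and solve the 4×4 MNA system:
  V(n1)=-19.45+0.7119j  V(n2)=-13.99+0.7119j  V(n3)=-0.2208+0.1289j
  i(V1)=0.4784-0.04377j

-0.03002-0.05142j A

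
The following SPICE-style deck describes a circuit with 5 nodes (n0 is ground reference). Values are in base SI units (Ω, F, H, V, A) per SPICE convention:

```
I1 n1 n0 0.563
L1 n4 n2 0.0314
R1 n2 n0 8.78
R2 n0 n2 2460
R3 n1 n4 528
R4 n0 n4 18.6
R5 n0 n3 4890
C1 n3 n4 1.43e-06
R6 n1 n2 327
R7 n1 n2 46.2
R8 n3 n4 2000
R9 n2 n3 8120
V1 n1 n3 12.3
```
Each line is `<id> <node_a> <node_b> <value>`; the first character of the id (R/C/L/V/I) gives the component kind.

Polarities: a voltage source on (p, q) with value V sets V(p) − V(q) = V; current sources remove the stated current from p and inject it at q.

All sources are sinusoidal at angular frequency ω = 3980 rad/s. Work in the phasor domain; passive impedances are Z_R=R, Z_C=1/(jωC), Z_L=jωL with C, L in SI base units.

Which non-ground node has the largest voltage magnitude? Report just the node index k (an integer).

MNA unknowns: 4 node voltages V₁..V_4 plus 1 source current (V1)
I1: z[1]−=0.563, z[0]+=0.563
L1: Y=0.000-0.008002j on G[4,2]
R1: Y=0.1139+0.000j on G[2,0]
R2: Y=0.0004065+0.000j on G[0,2]
R3: Y=0.001894+0.000j on G[1,4]
R4: Y=0.05376+0.000j on G[0,4]
R5: Y=0.0002045+0.000j on G[0,3]
C1: Y=0.000+0.005691j on G[3,4]
R6: Y=0.003058+0.000j on G[1,2]
R7: Y=0.02165+0.000j on G[1,2]
R8: Y=0.0005000+0.000j on G[3,4]
R9: Y=0.0001232+0.000j on G[2,3]
V1: row V1−V3=12.3, i_V1 at 1,3
solve → V1=-21.91+7.653j, V2=-4.141+1.216j, V3=-34.21+7.653j, V4=-1.538-2.614j
aux → i_V1=-0.08547-0.1785j

3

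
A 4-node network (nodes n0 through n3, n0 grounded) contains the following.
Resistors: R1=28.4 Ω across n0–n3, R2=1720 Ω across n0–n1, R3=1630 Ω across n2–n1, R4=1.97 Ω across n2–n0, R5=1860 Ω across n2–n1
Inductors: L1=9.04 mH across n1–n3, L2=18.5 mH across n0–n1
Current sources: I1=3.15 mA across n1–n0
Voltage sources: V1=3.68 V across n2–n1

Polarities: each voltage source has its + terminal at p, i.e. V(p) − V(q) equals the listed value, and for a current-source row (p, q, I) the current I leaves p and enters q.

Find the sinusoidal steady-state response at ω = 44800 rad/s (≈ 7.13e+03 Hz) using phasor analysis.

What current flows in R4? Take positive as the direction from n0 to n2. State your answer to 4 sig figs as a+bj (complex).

Element admittances at ω=44800 rad/s:
  Y(R1) = 0.03521+0.000j S between n0,n3
  Y(R2) = 0.0005814+0.000j S between n0,n1
  Y(R3) = 0.0006135+0.000j S between n2,n1
  Y(R4) = 0.5076+0.000j S between n2,n0
  Y(R5) = 0.0005376+0.000j S between n2,n1
  Y(L1) = 0.000-0.002469j S between n1,n3
  Y(L2) = 0.000-0.001207j S between n0,n1
  I1: injects 0.00315 A into n0 (from n1)
  V1: constraint V(n2)−V(n1) = 3.68
Assemble and solve the 4×4 MNA system:
  V(n1)=-3.681-0.02652j  V(n2)=-0.0005492-0.02652j  V(n3)=-0.01986+0.2567j
  i(V1)=-0.003957+0.01346j

0.0002788+0.01346j A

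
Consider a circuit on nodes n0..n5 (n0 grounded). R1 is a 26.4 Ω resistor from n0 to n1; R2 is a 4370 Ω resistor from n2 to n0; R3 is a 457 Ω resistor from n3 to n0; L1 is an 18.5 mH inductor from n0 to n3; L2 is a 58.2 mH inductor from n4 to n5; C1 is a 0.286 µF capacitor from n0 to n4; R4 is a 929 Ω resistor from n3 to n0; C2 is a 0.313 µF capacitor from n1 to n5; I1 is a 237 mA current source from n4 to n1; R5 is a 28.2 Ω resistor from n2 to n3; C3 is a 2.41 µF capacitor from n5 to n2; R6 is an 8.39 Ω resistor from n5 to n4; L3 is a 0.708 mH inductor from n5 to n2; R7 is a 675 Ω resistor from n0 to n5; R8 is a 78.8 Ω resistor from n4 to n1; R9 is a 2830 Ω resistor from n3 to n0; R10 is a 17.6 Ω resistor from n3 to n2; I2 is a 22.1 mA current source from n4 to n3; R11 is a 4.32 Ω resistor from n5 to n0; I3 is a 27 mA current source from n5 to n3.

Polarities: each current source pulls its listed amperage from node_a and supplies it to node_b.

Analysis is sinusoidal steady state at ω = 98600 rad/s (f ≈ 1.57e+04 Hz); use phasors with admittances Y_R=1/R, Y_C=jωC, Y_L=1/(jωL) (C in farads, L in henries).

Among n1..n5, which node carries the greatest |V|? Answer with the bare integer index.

1

MNA unknowns: 5 node voltages V₁..V_5
R1: Y=0.03788+0.000j on G[0,1]
R2: Y=0.0002288+0.000j on G[2,0]
R3: Y=0.002188+0.000j on G[3,0]
L1: Y=0.000-0.0005482j on G[0,3]
L2: Y=0.000-0.0001743j on G[4,5]
C1: Y=0.000+0.02820j on G[0,4]
R4: Y=0.001076+0.000j on G[3,0]
C2: Y=0.000+0.03086j on G[1,5]
I1: z[4]−=0.237, z[1]+=0.237
R5: Y=0.03546+0.000j on G[2,3]
C3: Y=0.000+0.2376j on G[5,2]
R6: Y=0.1192+0.000j on G[5,4]
L3: Y=0.000-0.01432j on G[5,2]
R7: Y=0.001481+0.000j on G[0,5]
R8: Y=0.01269+0.000j on G[4,1]
R9: Y=0.0003534+0.000j on G[3,0]
R10: Y=0.05682+0.000j on G[3,2]
I2: z[4]−=0.0221, z[3]+=0.0221
R11: Y=0.2315+0.000j on G[5,0]
I3: z[5]−=0.027, z[3]+=0.027
solve → V1=2.817-1.775j, V2=-0.3812+0.2953j, V3=0.1436+0.2850j, V4=-1.886+0.6937j, V5=-0.3766+0.5125j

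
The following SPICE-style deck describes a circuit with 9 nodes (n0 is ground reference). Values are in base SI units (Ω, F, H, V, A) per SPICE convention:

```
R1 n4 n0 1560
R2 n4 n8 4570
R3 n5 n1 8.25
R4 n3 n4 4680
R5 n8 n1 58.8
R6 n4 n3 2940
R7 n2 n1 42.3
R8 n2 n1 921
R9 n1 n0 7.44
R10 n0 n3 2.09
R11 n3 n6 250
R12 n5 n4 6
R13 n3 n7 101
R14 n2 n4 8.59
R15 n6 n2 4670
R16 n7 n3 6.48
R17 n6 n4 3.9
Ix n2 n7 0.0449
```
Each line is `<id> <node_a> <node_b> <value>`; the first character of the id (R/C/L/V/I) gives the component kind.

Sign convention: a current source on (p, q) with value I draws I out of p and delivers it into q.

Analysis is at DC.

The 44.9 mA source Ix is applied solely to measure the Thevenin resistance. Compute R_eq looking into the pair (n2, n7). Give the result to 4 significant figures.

Element admittances at DC:
  Y(R1) = 0.0006410 S between n4,n0
  Y(R2) = 0.0002188 S between n4,n8
  Y(R3) = 0.1212 S between n5,n1
  Y(R4) = 0.0002137 S between n3,n4
  Y(R5) = 0.01701 S between n8,n1
  Y(R6) = 0.0003401 S between n4,n3
  Y(R7) = 0.02364 S between n2,n1
  Y(R8) = 0.001086 S between n2,n1
  Y(R9) = 0.1344 S between n1,n0
  Y(R10) = 0.4785 S between n0,n3
  Y(R11) = 0.004000 S between n3,n6
  Y(R12) = 0.1667 S between n5,n4
  Y(R13) = 0.009901 S between n3,n7
  Y(R14) = 0.1164 S between n2,n4
  Y(R15) = 0.0002141 S between n6,n2
  Y(R16) = 0.1543 S between n7,n3
  Y(R17) = 0.2564 S between n6,n4
  Ix: injects 0.0449 A into n7 (from n2)
Assemble and solve the 8×8 MNA system:
  V(n1)=-0.3055  V(n2)=-0.9249  V(n3)=0.08672  V(n4)=-0.6713  V(n5)=-0.5173  V(n6)=-0.6599  V(n7)=0.3601  V(n8)=-0.3102

R_eq = 28.62 Ω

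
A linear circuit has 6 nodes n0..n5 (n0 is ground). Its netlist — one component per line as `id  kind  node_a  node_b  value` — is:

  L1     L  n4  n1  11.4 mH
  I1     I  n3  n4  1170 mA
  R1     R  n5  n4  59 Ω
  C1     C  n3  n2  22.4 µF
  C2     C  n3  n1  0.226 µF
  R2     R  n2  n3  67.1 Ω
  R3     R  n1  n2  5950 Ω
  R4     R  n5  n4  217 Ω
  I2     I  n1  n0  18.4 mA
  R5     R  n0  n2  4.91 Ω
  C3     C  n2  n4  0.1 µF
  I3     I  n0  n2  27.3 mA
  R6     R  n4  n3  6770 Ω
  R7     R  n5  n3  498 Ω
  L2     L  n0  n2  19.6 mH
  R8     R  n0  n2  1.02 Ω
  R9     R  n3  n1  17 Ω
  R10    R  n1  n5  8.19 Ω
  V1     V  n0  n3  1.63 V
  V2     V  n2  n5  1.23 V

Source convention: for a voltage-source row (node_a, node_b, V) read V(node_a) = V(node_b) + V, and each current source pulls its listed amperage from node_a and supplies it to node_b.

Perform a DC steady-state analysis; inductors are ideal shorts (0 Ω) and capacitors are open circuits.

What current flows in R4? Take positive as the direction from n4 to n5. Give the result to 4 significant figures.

0.02564 A

Element admittances at DC:
  L1: short n4↔n1 (DC inductor)
  I1: injects 1.17 A into n4 (from n3)
  Y(R1) = 0.01695 S between n5,n4
  Y(C1) = 0.000 S between n3,n2
  Y(C2) = 0.000 S between n3,n1
  Y(R2) = 0.01490 S between n2,n3
  Y(R3) = 0.0001681 S between n1,n2
  Y(R4) = 0.004608 S between n5,n4
  I2: injects 0.0184 A into n0 (from n1)
  Y(R5) = 0.2037 S between n0,n2
  Y(C3) = 0.000 S between n2,n4
  I3: injects 0.0273 A into n2 (from n0)
  Y(R6) = 0.0001477 S between n4,n3
  Y(R7) = 0.002008 S between n5,n3
  L2: short n0↔n2 (DC inductor)
  Y(R8) = 0.9804 S between n0,n2
  Y(R9) = 0.05882 S between n3,n1
  Y(R10) = 0.1221 S between n1,n5
  V1: constraint V(n0)−V(n3) = 1.63
  V2: constraint V(n2)−V(n5) = 1.23
Assemble and solve the 9×9 MNA system:
  V(n1)=4.333  V(n2)=0.000  V(n3)=-1.630  V(n4)=4.333  V(n5)=-1.230
  i(L1)=1.049  i(L2)=-0.8021  i(V1)=0.7932  i(V2)=-0.7984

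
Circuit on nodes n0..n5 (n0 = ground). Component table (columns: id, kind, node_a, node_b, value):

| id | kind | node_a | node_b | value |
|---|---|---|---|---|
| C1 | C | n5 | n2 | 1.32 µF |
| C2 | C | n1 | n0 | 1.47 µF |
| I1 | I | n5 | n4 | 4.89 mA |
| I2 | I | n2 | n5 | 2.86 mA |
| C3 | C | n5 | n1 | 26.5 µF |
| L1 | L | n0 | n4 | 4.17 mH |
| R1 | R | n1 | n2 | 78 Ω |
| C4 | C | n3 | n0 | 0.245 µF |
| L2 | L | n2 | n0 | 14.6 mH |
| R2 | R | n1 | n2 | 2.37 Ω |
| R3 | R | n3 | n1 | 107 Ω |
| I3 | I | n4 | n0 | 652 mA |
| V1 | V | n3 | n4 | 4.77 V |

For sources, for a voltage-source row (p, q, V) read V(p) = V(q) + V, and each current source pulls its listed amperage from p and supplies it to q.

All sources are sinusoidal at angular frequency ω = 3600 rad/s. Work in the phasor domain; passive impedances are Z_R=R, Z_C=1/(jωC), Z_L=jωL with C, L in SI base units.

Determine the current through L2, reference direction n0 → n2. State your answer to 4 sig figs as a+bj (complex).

0.02872+0.1016j A

MNA unknowns: 5 node voltages V₁..V_5 plus 1 source current (V1)
C1: Y=0.000+0.004752j on G[5,2]
C2: Y=0.000+0.005292j on G[1,0]
I1: z[5]−=0.00489, z[4]+=0.00489
I2: z[2]−=0.00286, z[5]+=0.00286
C3: Y=0.000+0.09540j on G[5,1]
L1: Y=0.000-0.06661j on G[0,4]
R1: Y=0.01282+0.000j on G[1,2]
C4: Y=0.000+0.0008820j on G[3,0]
L2: Y=0.000-0.01903j on G[2,0]
R2: Y=0.4219+0.000j on G[1,2]
R3: Y=0.009346+0.000j on G[3,1]
I3: z[4]−=0.652, z[0]+=0.652
V1: row V3−V4=4.77, i_V1 at 3,4
solve → V1=5.277-1.743j, V2=5.338-1.510j, V3=3.714-9.623j, V4=-1.056-9.623j, V5=5.280-1.711j
aux → i_V1=0.006122+0.07037j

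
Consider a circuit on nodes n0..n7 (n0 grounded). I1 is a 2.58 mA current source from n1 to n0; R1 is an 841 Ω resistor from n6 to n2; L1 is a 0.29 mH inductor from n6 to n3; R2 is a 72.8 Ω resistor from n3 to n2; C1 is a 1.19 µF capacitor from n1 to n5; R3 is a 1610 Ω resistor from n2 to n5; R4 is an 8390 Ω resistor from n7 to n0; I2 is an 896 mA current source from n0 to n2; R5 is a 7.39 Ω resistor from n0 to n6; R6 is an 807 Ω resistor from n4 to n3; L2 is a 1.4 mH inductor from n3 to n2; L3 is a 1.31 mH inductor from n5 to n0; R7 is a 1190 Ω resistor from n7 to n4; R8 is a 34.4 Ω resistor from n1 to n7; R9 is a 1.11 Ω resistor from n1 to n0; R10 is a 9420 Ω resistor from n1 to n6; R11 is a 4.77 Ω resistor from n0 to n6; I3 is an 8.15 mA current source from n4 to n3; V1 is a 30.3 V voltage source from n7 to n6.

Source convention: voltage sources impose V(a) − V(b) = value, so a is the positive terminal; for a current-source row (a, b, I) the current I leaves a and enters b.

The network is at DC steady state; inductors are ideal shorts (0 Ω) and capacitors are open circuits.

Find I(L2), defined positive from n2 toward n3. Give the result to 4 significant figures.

Element admittances at DC:
  I1: injects 0.00258 A into n0 (from n1)
  Y(R1) = 0.001189 S between n6,n2
  L1: short n6↔n3 (DC inductor)
  Y(R2) = 0.01374 S between n3,n2
  Y(C1) = 0.000 S between n1,n5
  Y(R3) = 0.0006211 S between n2,n5
  Y(R4) = 0.0001192 S between n7,n0
  I2: injects 0.896 A into n2 (from n0)
  Y(R5) = 0.1353 S between n0,n6
  Y(R6) = 0.001239 S between n4,n3
  L2: short n3↔n2 (DC inductor)
  L3: short n5↔n0 (DC inductor)
  Y(R7) = 0.0008403 S between n7,n4
  Y(R8) = 0.02907 S between n1,n7
  Y(R9) = 0.9009 S between n1,n0
  Y(R10) = 0.0001062 S between n1,n6
  Y(R11) = 0.2096 S between n0,n6
  I3: injects 0.00815 A into n3 (from n4)
  V1: constraint V(n7)−V(n6) = 30.3
Assemble and solve the 11×11 MNA system:
  V(n1)=0.9475  V(n2)=0.1046  V(n3)=0.1046  V(n4)=8.430  V(n5)=0.000  V(n6)=0.1046  V(n7)=30.40
  i(L1)=-0.9144  i(L2)=-0.8959  i(L3)=6.498e-05  i(V1)=-0.8784

0.8959 A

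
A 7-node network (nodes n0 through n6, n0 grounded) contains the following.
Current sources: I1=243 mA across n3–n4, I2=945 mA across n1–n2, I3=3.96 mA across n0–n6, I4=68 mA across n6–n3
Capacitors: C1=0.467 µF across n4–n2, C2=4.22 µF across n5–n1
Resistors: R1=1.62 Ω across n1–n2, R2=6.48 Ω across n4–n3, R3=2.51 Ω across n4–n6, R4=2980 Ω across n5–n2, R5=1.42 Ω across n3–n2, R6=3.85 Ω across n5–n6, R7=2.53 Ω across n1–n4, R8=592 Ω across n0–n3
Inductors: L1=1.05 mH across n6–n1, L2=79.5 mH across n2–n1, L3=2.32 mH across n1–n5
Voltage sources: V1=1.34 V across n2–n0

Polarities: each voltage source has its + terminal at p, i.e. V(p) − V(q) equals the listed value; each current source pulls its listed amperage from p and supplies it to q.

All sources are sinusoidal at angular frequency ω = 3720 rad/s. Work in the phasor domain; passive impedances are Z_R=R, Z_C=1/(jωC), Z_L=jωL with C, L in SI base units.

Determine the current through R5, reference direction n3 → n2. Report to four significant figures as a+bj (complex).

-0.2343+0.007644j A

Element admittances at ω=3720 rad/s:
  I1: injects 0.243 A into n4 (from n3)
  Y(C1) = 0.000+0.001737j S between n4,n2
  I2: injects 0.945 A into n2 (from n1)
  Y(R1) = 0.6173+0.000j S between n1,n2
  Y(C2) = 0.000+0.01570j S between n5,n1
  I3: injects 0.00396 A into n6 (from n0)
  Y(R2) = 0.1543+0.000j S between n4,n3
  Y(R3) = 0.3984+0.000j S between n4,n6
  I4: injects 0.068 A into n3 (from n6)
  Y(R4) = 0.0003356+0.000j S between n5,n2
  Y(R5) = 0.7042+0.000j S between n3,n2
  Y(R6) = 0.2597+0.000j S between n5,n6
  Y(L1) = 0.000-0.2560j S between n6,n1
  Y(L2) = 0.000-0.003381j S between n2,n1
  Y(R7) = 0.3953+0.000j S between n1,n4
  Y(L3) = 0.000-0.1159j S between n1,n5
  Y(R8) = 0.001689+0.000j S between n0,n3
  V1: constraint V(n2)−V(n0) = 1.34
Assemble and solve the 7×7 MNA system:
  V(n1)=0.1931-0.01680j  V(n2)=1.340+0.000j  V(n3)=1.007+0.01085j  V(n4)=0.6343+0.06050j  V(n5)=0.2455+0.1733j  V(n6)=0.3174+0.1534j
  i(V1)=0.002258-1.833e-05j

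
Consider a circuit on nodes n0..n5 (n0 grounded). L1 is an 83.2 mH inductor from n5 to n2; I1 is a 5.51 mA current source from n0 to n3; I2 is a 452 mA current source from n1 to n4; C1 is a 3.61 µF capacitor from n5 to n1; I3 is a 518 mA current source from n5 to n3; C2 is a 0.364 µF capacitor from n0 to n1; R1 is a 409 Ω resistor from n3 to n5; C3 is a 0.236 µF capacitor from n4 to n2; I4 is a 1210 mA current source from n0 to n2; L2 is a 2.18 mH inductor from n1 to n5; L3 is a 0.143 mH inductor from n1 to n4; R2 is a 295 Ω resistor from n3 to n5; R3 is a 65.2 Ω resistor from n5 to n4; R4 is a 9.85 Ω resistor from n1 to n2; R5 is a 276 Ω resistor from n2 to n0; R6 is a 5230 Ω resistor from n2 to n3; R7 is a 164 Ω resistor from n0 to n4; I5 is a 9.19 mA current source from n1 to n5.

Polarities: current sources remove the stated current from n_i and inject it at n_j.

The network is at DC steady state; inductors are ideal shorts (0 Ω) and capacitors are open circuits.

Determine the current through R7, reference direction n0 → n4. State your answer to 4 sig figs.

-0.7625 A

MNA unknowns: 5 node voltages V₁..V_5 plus 3 source currents (L1, L2, L3)
L1: row V5−V2=0, i_L1 at 5,2
I1: z[0]−=0.00551, z[3]+=0.00551
I2: z[1]−=0.452, z[4]+=0.452
C1: Y=0.000 on G[5,1]
I3: z[5]−=0.518, z[3]+=0.518
C2: Y=0.000 on G[0,1]
R1: Y=0.002445 on G[3,5]
C3: Y=0.000 on G[4,2]
I4: z[0]−=1.21, z[2]+=1.21
L2: row V1−V5=0, i_L2 at 1,5
L3: row V1−V4=0, i_L3 at 1,4
R2: Y=0.003390 on G[3,5]
R3: Y=0.01534 on G[5,4]
R4: Y=0.1015 on G[1,2]
R5: Y=0.003623 on G[2,0]
R6: Y=0.0001912 on G[2,3]
R7: Y=0.006098 on G[0,4]
I5: z[1]−=0.00919, z[5]+=0.00919
solve → V1=125.0, V2=125.0, V3=211.9, V4=125.0, V5=125.0
aux → i_L1=-0.7736, i_L2=-0.7716, i_L3=0.3105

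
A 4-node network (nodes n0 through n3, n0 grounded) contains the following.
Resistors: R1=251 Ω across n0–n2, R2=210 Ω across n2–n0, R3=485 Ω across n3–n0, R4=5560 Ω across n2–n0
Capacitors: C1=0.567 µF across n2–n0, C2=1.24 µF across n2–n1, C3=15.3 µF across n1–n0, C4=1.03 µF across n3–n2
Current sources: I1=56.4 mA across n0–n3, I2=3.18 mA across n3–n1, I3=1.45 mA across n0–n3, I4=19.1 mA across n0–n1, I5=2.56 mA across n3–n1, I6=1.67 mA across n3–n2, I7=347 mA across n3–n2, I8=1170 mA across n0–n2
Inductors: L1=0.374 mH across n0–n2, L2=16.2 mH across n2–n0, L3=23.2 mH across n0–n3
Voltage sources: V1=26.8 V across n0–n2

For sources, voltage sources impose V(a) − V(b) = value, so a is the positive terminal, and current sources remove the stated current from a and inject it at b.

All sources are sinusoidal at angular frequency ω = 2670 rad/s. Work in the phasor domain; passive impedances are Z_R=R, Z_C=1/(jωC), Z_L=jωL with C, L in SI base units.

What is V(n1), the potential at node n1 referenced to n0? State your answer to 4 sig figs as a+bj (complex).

Element admittances at ω=2670 rad/s:
  Y(R1) = 0.003984+0.000j S between n0,n2
  Y(C1) = 0.000+0.001514j S between n2,n0
  I1: injects 0.0564 A into n3 (from n0)
  Y(R2) = 0.004762+0.000j S between n2,n0
  Y(C2) = 0.000+0.003311j S between n2,n1
  I2: injects 0.00318 A into n1 (from n3)
  I3: injects 0.00145 A into n3 (from n0)
  I4: injects 0.0191 A into n1 (from n0)
  Y(L1) = 0.000-1.001j S between n0,n2
  Y(L2) = 0.000-0.02312j S between n2,n0
  Y(C3) = 0.000+0.04085j S between n1,n0
  Y(C4) = 0.000+0.002750j S between n3,n2
  Y(R3) = 0.002062+0.000j S between n3,n0
  Y(L3) = 0.000-0.01614j S between n0,n3
  Y(R4) = 0.0001799+0.000j S between n2,n0
  I5: injects 0.00256 A into n1 (from n3)
  I6: injects 0.00167 A into n2 (from n3)
  I7: injects 0.347 A into n2 (from n3)
  I8: injects 1.17 A into n2 (from n0)
  V1: constraint V(n0)−V(n2) = 26.8
Assemble and solve the 4×4 MNA system:
  V(n1)=-2.009-0.5625j  V(n2)=-26.80+0.000j  V(n3)=2.046-22.46j
  i(V1)=-1.822+27.26j

-2.009-0.5625j V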